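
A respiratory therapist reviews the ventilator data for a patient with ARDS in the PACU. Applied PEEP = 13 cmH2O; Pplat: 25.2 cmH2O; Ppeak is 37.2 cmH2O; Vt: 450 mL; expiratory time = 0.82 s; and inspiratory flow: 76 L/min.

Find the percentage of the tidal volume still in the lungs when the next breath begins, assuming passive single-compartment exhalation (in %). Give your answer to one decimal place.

9.6

Flow: 76 L/min ÷ 60 = 1.2667 L/s.
R = (PIP − Pplat)/V̇ = (37.2 − 25.2) / 1.2667 = 12.0/1.2667 = 9.473 cmH2O·s/L.
C = Vt/(Pplat − PEEP) = 450.0 / (25.2 − 13) = 450.0/12.2 = 36.885 mL/cmH2O.
τ = R × C = 9.473 × 0.03689 L/cmH2O = 0.3495 s.
Fraction remaining at end-expiration = e^(−Te/τ) = e^(−0.82/0.3495) = 0.09573 → 9.573%.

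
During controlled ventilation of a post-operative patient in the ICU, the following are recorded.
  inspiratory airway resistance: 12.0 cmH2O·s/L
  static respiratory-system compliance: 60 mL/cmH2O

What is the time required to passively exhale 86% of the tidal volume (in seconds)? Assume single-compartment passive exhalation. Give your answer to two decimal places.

1.42

τ = R × C = 12.0 × 60 mL/cmH2O = 12.0 × 0.060 L/cmH2O = 0.72 s.
Exhaled fraction f = 1 − e^(−t/τ) → t = −τ·ln(1 − f) = −0.72·ln(0.14) = 1.416 s.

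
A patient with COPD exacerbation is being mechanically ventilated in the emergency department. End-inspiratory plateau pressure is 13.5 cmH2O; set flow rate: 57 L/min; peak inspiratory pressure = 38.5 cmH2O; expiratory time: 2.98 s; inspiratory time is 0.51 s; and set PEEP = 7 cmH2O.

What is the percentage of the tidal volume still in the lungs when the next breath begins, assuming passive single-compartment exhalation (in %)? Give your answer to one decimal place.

Flow: 57 L/min ÷ 60 = 0.95 L/s.
Vt = flow × Ti = 0.95 L/s × 0.51 s × 1000 mL/L = 484.5 mL.
R = (PIP − Pplat)/V̇ = (38.5 − 13.5) / 0.95 = 25.0/0.95 = 26.316 cmH2O·s/L.
C = Vt/(Pplat − PEEP) = 484.5 / (13.5 − 7) = 484.5/6.5 = 74.538 mL/cmH2O.
τ = R × C = 26.316 × 0.07454 L/cmH2O = 1.962 s.
Fraction remaining at end-expiration = e^(−Te/τ) = e^(−2.98/1.962) = 0.219 → 21.9%.

21.9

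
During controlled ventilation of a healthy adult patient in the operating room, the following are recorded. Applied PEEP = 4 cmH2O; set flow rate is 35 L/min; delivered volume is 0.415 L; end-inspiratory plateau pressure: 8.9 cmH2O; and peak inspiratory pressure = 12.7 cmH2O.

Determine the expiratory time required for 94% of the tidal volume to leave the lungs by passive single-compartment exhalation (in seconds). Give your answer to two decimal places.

Flow: 35 L/min ÷ 60 = 0.5833 L/s.
R = (PIP − Pplat)/V̇ = (12.7 − 8.9) / 0.5833 = 3.8/0.5833 = 6.515 cmH2O·s/L.
C = Vt/(Pplat − PEEP) = 415.0 / (8.9 − 4) = 415.0/4.9 = 84.694 mL/cmH2O.
τ = R × C = 6.515 × 0.08469 L/cmH2O = 0.5518 s.
t = −τ·ln(1 − 0.94) = −0.5518·ln(0.06) = 1.552 s.

1.55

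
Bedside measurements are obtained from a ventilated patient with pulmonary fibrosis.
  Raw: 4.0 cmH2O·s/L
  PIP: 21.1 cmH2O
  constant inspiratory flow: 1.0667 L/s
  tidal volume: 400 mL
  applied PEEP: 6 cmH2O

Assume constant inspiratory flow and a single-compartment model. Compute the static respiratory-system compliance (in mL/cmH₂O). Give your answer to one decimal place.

Equation of motion (constant flow): PIP = Vt/C + R·V̇ + PEEP.
Vt/C = PIP − R·V̇ − PEEP = 21.1 − 4.0×1.0667 − 6 = 21.1 − 4.267 − 6 = 10.833 cmH2O.
C = Vt / 10.833 = 400 / 10.833 = 36.924 mL/cmH2O.

36.9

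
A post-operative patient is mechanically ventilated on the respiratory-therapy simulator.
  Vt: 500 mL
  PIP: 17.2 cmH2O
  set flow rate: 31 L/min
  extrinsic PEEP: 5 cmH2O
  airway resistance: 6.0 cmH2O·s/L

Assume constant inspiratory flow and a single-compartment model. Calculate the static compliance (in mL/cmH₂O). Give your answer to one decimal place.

54.9

Flow: 31 L/min ÷ 60 = 0.5167 L/s.
Equation of motion (constant flow): PIP = Vt/C + R·V̇ + PEEP.
Vt/C = PIP − R·V̇ − PEEP = 17.2 − 6.0×0.5167 − 5 = 17.2 − 3.1 − 5 = 9.1 cmH2O.
C = Vt / 9.1 = 500 / 9.1 = 54.945 mL/cmH2O.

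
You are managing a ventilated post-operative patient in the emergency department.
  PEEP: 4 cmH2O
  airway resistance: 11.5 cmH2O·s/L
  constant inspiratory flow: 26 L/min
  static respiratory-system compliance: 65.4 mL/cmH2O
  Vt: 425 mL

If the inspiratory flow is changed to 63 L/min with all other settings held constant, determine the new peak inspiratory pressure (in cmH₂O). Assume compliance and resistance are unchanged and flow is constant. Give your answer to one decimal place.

Flow: 26 L/min ÷ 60 = 0.4333 L/s.
New flow: 63 L/min ÷ 60 = 1.05 L/s.
PIP = Vt/C + R·V̇ + PEEP (constant-flow equation of motion).
Only the resistive term changes: ΔPIP = R × ΔV̇ = 11.5 × (1.05 − 0.4333) = 11.5 × 0.6167 = 7.092 cmH2O.
Original PIP = 425/65.4 + 11.5×0.4333 + 4 = 15.481 cmH2O; new PIP = 15.481 + (7.092) = 22.573 cmH2O.

22.6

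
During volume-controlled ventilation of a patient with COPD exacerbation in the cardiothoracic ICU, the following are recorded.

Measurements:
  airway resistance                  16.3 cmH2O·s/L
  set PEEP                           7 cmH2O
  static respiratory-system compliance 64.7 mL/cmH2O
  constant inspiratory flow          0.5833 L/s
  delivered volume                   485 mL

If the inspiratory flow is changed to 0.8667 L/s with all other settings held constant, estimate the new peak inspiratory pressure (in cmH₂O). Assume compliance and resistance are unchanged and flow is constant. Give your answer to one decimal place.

PIP = Vt/C + R·V̇ + PEEP (constant-flow equation of motion).
Only the resistive term changes: ΔPIP = R × ΔV̇ = 16.3 × (0.8667 − 0.5833) = 16.3 × 0.2834 = 4.619 cmH2O.
Original PIP = 485/64.7 + 16.3×0.5833 + 7 = 24.004 cmH2O; new PIP = 24.004 + (4.619) = 28.623 cmH2O.

28.6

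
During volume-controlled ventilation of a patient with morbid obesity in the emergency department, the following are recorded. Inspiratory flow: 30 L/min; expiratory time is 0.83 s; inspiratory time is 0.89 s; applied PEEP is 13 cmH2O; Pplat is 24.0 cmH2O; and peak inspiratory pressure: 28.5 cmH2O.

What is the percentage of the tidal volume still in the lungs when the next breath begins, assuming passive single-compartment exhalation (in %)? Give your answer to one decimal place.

Flow: 30 L/min ÷ 60 = 0.5 L/s.
Vt = flow × Ti = 0.5 L/s × 0.89 s × 1000 mL/L = 445.0 mL.
R = (PIP − Pplat)/V̇ = (28.5 − 24.0) / 0.5 = 4.5/0.5 = 9.0 cmH2O·s/L.
C = Vt/(Pplat − PEEP) = 445.0 / (24.0 − 13) = 445.0/11.0 = 40.455 mL/cmH2O.
τ = R × C = 9.0 × 0.04046 L/cmH2O = 0.3641 s.
Fraction remaining at end-expiration = e^(−Te/τ) = e^(−0.83/0.3641) = 0.1023 → 10.23%.

10.2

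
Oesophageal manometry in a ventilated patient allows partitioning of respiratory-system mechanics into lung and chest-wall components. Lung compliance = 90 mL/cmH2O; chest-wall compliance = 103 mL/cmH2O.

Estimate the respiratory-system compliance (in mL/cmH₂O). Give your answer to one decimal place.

Lung and chest wall are elastances in series: 1/Crs = 1/CL + 1/Ccw.
1/Crs = 1/90 + 1/103 = 0.02082.
Crs = 48.031 mL/cmH2O.

48.0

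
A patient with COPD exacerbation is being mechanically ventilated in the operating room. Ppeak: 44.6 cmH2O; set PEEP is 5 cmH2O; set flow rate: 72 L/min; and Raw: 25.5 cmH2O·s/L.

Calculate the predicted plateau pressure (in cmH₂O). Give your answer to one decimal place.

Flow: 72 L/min ÷ 60 = 1.2 L/s.
Pplat = PIP − Raw × flow = 44.6 − 25.5 × 1.2 = 44.6 − 30.6 = 14.0 cmH2O.

14.0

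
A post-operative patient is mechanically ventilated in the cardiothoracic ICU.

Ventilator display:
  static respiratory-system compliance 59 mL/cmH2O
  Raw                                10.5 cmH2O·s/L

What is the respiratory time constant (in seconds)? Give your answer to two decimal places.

τ = R × C = 10.5 × 59 mL/cmH2O = 10.5 × 0.059 L/cmH2O = 0.6195 s.

0.62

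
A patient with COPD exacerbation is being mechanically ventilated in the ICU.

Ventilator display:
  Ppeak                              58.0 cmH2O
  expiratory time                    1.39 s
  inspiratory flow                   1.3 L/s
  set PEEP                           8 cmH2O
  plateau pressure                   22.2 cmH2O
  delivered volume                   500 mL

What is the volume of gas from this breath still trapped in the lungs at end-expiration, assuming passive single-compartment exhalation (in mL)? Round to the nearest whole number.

119

R = (PIP − Pplat)/V̇ = (58.0 − 22.2) / 1.3 = 35.8/1.3 = 27.538 cmH2O·s/L.
C = Vt/(Pplat − PEEP) = 500.0 / (22.2 − 8) = 500.0/14.2 = 35.211 mL/cmH2O.
τ = R × C = 27.538 × 0.03521 L/cmH2O = 0.9696 s.
Fraction remaining = e^(−Te/τ) = e^(−1.39/0.9696) = 0.2385.
Trapped volume = 500.0 × 0.2385 = 119.25 mL.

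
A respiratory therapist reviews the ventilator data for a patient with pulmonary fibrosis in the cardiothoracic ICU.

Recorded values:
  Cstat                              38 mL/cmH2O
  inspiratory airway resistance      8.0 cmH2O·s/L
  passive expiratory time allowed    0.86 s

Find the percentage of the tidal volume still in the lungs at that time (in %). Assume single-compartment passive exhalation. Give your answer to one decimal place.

5.9

τ = R × C = 8.0 × 38 mL/cmH2O = 8.0 × 0.038 L/cmH2O = 0.304 s.
Passive exhalation: V(t)/V₀ = e^(−t/τ) = e^(−0.86/0.304) = 0.05908.
Fraction remaining = 0.05908 → 5.908%.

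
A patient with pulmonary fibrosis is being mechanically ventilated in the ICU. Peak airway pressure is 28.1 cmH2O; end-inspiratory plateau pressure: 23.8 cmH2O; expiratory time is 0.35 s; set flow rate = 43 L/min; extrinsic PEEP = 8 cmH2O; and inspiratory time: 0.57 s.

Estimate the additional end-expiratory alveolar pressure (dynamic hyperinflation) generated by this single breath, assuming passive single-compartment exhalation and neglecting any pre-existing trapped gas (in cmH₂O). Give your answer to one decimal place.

Flow: 43 L/min ÷ 60 = 0.7167 L/s.
Vt = flow × Ti = 0.7167 L/s × 0.57 s × 1000 mL/L = 408.52 mL.
R = (PIP − Pplat)/V̇ = (28.1 − 23.8) / 0.7167 = 4.3/0.7167 = 6.0 cmH2O·s/L.
C = Vt/(Pplat − PEEP) = 408.52 / (23.8 − 8) = 408.52/15.8 = 25.856 mL/cmH2O.
τ = R × C = 6.0 × 0.02586 L/cmH2O = 0.1552 s.
Fraction remaining = e^(−Te/τ) = e^(−0.35/0.1552) = 0.1049; trapped volume = 408.52 × 0.1049 = 42.854 mL.
Additional alveolar pressure from trapping ≈ V_trapped / C = 42.854 / 25.856 = 1.657 cmH2O.

1.7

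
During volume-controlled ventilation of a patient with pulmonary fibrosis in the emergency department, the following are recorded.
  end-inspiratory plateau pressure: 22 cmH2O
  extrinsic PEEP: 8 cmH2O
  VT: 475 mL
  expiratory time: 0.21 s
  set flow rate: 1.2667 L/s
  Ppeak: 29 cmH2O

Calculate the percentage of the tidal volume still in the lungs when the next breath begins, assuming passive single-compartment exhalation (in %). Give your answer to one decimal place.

32.6

R = (PIP − Pplat)/V̇ = (29 − 22) / 1.2667 = 7.0/1.2667 = 5.526 cmH2O·s/L.
C = Vt/(Pplat − PEEP) = 475.0 / (22 − 8) = 475.0/14.0 = 33.929 mL/cmH2O.
τ = R × C = 5.526 × 0.03393 L/cmH2O = 0.1875 s.
Fraction remaining at end-expiration = e^(−Te/τ) = e^(−0.21/0.1875) = 0.3263 → 32.63%.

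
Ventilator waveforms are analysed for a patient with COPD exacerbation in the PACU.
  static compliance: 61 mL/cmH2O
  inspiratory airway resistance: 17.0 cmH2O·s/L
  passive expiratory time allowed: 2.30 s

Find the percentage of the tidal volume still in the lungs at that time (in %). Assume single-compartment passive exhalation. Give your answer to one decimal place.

τ = R × C = 17.0 × 61 mL/cmH2O = 17.0 × 0.061 L/cmH2O = 1.037 s.
Passive exhalation: V(t)/V₀ = e^(−t/τ) = e^(−2.30/1.037) = 0.1088.
Fraction remaining = 0.1088 → 10.88%.

10.9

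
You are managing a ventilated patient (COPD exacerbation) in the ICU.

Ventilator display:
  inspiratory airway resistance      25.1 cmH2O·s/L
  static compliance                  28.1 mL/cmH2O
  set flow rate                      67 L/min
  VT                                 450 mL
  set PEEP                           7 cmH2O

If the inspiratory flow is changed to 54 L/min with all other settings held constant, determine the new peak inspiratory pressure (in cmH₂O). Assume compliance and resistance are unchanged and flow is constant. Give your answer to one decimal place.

Flow: 67 L/min ÷ 60 = 1.1167 L/s.
New flow: 54 L/min ÷ 60 = 0.9 L/s.
PIP = Vt/C + R·V̇ + PEEP (constant-flow equation of motion).
Only the resistive term changes: ΔPIP = R × ΔV̇ = 25.1 × (0.9 − 1.1167) = 25.1 × -0.2167 = -5.439 cmH2O.
Original PIP = 450/28.1 + 25.1×1.1167 + 7 = 51.043 cmH2O; new PIP = 51.043 + (-5.439) = 45.604 cmH2O.

45.6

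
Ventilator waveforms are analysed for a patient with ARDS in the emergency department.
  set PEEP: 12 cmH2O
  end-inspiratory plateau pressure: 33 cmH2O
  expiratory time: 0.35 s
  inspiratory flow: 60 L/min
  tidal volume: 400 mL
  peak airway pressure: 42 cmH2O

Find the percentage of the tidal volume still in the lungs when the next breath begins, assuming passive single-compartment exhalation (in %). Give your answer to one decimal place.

13.0

Flow: 60 L/min ÷ 60 = 1 L/s.
R = (PIP − Pplat)/V̇ = (42 − 33) / 1 = 9.0/1 = 9.0 cmH2O·s/L.
C = Vt/(Pplat − PEEP) = 400.0 / (33 − 12) = 400.0/21.0 = 19.048 mL/cmH2O.
τ = R × C = 9.0 × 0.01905 L/cmH2O = 0.1715 s.
Fraction remaining at end-expiration = e^(−Te/τ) = e^(−0.35/0.1715) = 0.1299 → 12.99%.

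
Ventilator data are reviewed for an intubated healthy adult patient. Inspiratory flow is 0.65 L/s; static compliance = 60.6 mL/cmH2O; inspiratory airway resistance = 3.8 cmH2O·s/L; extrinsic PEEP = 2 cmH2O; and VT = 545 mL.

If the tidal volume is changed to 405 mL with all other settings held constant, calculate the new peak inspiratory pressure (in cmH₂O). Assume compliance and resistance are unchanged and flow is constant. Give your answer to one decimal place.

11.2

PIP = Vt/C + R·V̇ + PEEP (constant-flow equation of motion).
Only the elastic term changes: ΔPIP = ΔVt / C = (405 − 545) / 60.6 = -2.31 cmH2O.
Original PIP = 545/60.6 + 3.8×0.65 + 2 = 13.463 cmH2O; new PIP = 13.463 + (-2.31) = 11.153 cmH2O.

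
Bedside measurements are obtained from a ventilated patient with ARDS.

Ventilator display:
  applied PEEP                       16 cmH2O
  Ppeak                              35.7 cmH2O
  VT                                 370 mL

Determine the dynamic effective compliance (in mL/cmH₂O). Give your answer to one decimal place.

Dynamic compliance = Vt / (PIP − PEEP) = 370 / (35.7 − 16) = 370 / 19.7 = 18.782 mL/cmH2O.

18.8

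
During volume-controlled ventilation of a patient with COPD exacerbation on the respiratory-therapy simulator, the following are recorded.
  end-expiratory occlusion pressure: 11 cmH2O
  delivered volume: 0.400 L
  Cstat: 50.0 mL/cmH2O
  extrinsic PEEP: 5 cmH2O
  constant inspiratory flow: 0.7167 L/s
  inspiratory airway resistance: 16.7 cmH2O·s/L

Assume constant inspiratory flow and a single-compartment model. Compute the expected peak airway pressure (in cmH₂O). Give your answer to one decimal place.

31.0

Total PEEP = 11 cmH2O (set 5 + intrinsic 6); this is the baseline alveolar pressure.
Equation of motion (constant flow): PIP = Vt/C + R·V̇ + PEEP.
PIP = 400/50.0 + 16.7×0.7167 + 11 = 8.0 + 11.969 + 11 = 30.969 cmH2O.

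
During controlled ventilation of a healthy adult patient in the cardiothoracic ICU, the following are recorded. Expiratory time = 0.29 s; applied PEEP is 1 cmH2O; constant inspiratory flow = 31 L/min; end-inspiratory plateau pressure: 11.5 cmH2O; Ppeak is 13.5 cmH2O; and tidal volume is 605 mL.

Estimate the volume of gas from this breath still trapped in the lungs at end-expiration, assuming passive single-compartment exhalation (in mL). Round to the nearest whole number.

165

Flow: 31 L/min ÷ 60 = 0.5167 L/s.
R = (PIP − Pplat)/V̇ = (13.5 − 11.5) / 0.5167 = 2.0/0.5167 = 3.871 cmH2O·s/L.
C = Vt/(Pplat − PEEP) = 605.0 / (11.5 − 1) = 605.0/10.5 = 57.619 mL/cmH2O.
τ = R × C = 3.871 × 0.05762 L/cmH2O = 0.223 s.
Fraction remaining = e^(−Te/τ) = e^(−0.29/0.223) = 0.2724.
Trapped volume = 605.0 × 0.2724 = 164.8 mL.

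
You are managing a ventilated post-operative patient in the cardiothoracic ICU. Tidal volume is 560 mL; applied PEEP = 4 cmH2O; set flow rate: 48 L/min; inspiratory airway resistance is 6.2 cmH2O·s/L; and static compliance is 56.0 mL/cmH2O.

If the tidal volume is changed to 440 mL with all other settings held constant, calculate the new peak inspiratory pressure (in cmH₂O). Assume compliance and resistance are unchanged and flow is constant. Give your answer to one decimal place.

Flow: 48 L/min ÷ 60 = 0.8 L/s.
PIP = Vt/C + R·V̇ + PEEP (constant-flow equation of motion).
Only the elastic term changes: ΔPIP = ΔVt / C = (440 − 560) / 56.0 = -2.143 cmH2O.
Original PIP = 560/56.0 + 6.2×0.8 + 4 = 18.96 cmH2O; new PIP = 18.96 + (-2.143) = 16.817 cmH2O.

16.8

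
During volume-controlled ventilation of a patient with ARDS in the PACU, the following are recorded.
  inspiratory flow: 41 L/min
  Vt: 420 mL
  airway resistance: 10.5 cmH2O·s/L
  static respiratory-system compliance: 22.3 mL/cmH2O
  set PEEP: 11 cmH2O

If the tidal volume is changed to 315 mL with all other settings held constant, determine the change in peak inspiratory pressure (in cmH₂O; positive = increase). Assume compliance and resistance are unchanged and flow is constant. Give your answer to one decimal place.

PIP = Vt/C + R·V̇ + PEEP (constant-flow equation of motion).
Only the elastic term changes: ΔPIP = ΔVt / C = (315 − 420) / 22.3 = -4.709 cmH2O.

-4.7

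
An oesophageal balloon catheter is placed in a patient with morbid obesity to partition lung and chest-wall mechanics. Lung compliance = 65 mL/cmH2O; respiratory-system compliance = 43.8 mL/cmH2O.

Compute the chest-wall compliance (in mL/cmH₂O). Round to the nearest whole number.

134

1/Ccw = 1/Crs − 1/CL.
1/Ccw = 1/43.8 − 1/65 = 0.007446.
Ccw = 134.3 mL/cmH2O.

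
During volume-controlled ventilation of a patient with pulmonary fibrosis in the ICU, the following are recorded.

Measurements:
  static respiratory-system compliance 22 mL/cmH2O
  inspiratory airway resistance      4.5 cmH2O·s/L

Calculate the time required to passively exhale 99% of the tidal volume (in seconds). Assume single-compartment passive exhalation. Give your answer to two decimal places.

τ = R × C = 4.5 × 22 mL/cmH2O = 4.5 × 0.022 L/cmH2O = 0.099 s.
Exhaled fraction f = 1 − e^(−t/τ) → t = −τ·ln(1 − f) = −0.099·ln(0.01) = 0.4559 s.

0.46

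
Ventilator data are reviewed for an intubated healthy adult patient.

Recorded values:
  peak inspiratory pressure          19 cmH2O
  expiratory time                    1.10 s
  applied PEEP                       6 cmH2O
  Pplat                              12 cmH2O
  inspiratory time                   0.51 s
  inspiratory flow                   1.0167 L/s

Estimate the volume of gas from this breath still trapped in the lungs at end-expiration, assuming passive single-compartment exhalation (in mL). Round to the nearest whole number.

82

Vt = flow × Ti = 1.0167 L/s × 0.51 s × 1000 mL/L = 518.52 mL.
R = (PIP − Pplat)/V̇ = (19 − 12) / 1.0167 = 7.0/1.0167 = 6.885 cmH2O·s/L.
C = Vt/(Pplat − PEEP) = 518.52 / (12 − 6) = 518.52/6.0 = 86.42 mL/cmH2O.
τ = R × C = 6.885 × 0.08642 L/cmH2O = 0.595 s.
Fraction remaining = e^(−Te/τ) = e^(−1.10/0.595) = 0.1574.
Trapped volume = 518.52 × 0.1574 = 81.615 mL.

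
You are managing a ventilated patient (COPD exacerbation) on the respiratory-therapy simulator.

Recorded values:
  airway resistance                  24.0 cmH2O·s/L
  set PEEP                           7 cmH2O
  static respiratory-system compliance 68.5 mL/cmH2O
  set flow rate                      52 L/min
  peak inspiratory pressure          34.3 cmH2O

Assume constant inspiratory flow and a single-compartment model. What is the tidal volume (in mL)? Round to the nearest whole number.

Flow: 52 L/min ÷ 60 = 0.8667 L/s.
Equation of motion (constant flow): PIP = Vt/C + R·V̇ + PEEP.
Vt/C = PIP − R·V̇ − PEEP = 34.3 − 20.801 − 7 = 6.499 cmH2O.
Vt = C × 6.499 = 68.5 × 6.499 = 445.18 mL.

445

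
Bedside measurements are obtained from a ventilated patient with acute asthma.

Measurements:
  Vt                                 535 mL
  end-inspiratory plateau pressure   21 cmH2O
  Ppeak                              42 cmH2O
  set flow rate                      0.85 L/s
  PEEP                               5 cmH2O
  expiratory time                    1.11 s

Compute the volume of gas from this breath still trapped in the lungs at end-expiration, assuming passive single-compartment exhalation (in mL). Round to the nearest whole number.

140

R = (PIP − Pplat)/V̇ = (42 − 21) / 0.85 = 21.0/0.85 = 24.706 cmH2O·s/L.
C = Vt/(Pplat − PEEP) = 535.0 / (21 − 5) = 535.0/16.0 = 33.438 mL/cmH2O.
τ = R × C = 24.706 × 0.03344 L/cmH2O = 0.8262 s.
Fraction remaining = e^(−Te/τ) = e^(−1.11/0.8262) = 0.2609.
Trapped volume = 535.0 × 0.2609 = 139.58 mL.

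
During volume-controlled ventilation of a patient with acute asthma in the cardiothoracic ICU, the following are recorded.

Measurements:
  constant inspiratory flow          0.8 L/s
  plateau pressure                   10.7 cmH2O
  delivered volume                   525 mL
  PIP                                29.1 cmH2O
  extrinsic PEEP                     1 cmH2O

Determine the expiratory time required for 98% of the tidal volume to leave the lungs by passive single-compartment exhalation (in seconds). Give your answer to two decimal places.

R = (PIP − Pplat)/V̇ = (29.1 − 10.7) / 0.8 = 18.4/0.8 = 23.0 cmH2O·s/L.
C = Vt/(Pplat − PEEP) = 525.0 / (10.7 − 1) = 525.0/9.7 = 54.124 mL/cmH2O.
τ = R × C = 23.0 × 0.05412 L/cmH2O = 1.245 s.
t = −τ·ln(1 − 0.98) = −1.245·ln(0.02) = 4.87 s.

4.87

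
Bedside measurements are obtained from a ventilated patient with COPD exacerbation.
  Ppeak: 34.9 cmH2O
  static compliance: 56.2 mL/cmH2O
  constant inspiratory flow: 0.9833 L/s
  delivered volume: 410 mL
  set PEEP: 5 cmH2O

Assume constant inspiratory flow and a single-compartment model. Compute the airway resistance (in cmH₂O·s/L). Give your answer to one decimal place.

Equation of motion (constant flow): PIP = Vt/C + R·V̇ + PEEP.
R·V̇ = PIP − Vt/C − PEEP = 34.9 − 410/56.2 − 5 = 34.9 − 7.295 − 5 = 22.605 cmH2O.
R = 22.605 / 0.9833 = 22.989 cmH2O·s/L.

23.0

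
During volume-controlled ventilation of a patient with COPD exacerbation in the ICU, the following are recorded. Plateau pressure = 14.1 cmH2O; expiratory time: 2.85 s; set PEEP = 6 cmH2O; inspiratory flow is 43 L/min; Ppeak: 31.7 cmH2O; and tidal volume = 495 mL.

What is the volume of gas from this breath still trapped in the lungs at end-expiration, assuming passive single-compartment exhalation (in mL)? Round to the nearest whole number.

Flow: 43 L/min ÷ 60 = 0.7167 L/s.
R = (PIP − Pplat)/V̇ = (31.7 − 14.1) / 0.7167 = 17.6/0.7167 = 24.557 cmH2O·s/L.
C = Vt/(Pplat − PEEP) = 495.0 / (14.1 − 6) = 495.0/8.1 = 61.111 mL/cmH2O.
τ = R × C = 24.557 × 0.06111 L/cmH2O = 1.501 s.
Fraction remaining = e^(−Te/τ) = e^(−2.85/1.501) = 0.1498.
Trapped volume = 495.0 × 0.1498 = 74.151 mL.

74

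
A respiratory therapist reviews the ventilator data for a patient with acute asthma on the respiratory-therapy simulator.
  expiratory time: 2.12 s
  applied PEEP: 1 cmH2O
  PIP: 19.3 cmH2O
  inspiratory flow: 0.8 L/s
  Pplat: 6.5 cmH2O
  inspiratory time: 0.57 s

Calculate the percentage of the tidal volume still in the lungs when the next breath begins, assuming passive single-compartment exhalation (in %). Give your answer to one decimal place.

20.2

Vt = flow × Ti = 0.8 L/s × 0.57 s × 1000 mL/L = 456.0 mL.
R = (PIP − Pplat)/V̇ = (19.3 − 6.5) / 0.8 = 12.8/0.8 = 16.0 cmH2O·s/L.
C = Vt/(Pplat − PEEP) = 456.0 / (6.5 − 1) = 456.0/5.5 = 82.909 mL/cmH2O.
τ = R × C = 16.0 × 0.08291 L/cmH2O = 1.327 s.
Fraction remaining at end-expiration = e^(−Te/τ) = e^(−2.12/1.327) = 0.2024 → 20.24%.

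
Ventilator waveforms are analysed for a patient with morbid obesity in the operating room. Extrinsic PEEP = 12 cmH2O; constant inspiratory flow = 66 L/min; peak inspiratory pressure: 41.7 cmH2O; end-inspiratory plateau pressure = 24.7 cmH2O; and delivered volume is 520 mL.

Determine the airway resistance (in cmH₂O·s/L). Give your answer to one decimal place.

Flow: 66 L/min ÷ 60 = 1.1 L/s.
Raw = (PIP − Pplat) / flow = (41.7 − 24.7) / 1.1 = 17.0 / 1.1 = 15.455 cmH2O·s/L.

15.5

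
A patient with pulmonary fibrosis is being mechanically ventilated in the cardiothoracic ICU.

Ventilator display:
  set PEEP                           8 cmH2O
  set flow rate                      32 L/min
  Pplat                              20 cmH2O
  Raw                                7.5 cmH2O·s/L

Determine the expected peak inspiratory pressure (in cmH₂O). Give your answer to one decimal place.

24.0

Flow: 32 L/min ÷ 60 = 0.5333 L/s.
PIP = Pplat + Raw × flow = 20 + 7.5 × 0.5333 = 20 + 4.0 = 24.0 cmH2O.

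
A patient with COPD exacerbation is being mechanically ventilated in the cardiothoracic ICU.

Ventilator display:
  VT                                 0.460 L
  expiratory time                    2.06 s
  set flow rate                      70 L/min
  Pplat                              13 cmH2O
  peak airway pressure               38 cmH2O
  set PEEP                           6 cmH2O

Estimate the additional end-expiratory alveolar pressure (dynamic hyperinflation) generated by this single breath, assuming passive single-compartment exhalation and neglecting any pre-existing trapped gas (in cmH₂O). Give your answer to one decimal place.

1.6

Flow: 70 L/min ÷ 60 = 1.1667 L/s.
R = (PIP − Pplat)/V̇ = (38 − 13) / 1.1667 = 25.0/1.1667 = 21.428 cmH2O·s/L.
C = Vt/(Pplat − PEEP) = 460.0 / (13 − 6) = 460.0/7.0 = 65.714 mL/cmH2O.
τ = R × C = 21.428 × 0.06571 L/cmH2O = 1.408 s.
Fraction remaining = e^(−Te/τ) = e^(−2.06/1.408) = 0.2315; trapped volume = 460.0 × 0.2315 = 106.49 mL.
Additional alveolar pressure from trapping ≈ V_trapped / C = 106.49 / 65.714 = 1.621 cmH2O.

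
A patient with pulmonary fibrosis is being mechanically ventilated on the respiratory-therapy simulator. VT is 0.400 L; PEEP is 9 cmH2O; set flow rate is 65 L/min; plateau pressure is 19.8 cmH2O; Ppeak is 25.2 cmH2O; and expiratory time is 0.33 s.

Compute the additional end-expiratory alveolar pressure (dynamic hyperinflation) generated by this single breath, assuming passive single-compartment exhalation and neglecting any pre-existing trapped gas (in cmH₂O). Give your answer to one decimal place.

Flow: 65 L/min ÷ 60 = 1.0833 L/s.
R = (PIP − Pplat)/V̇ = (25.2 − 19.8) / 1.0833 = 5.4/1.0833 = 4.985 cmH2O·s/L.
C = Vt/(Pplat − PEEP) = 400.0 / (19.8 − 9) = 400.0/10.8 = 37.037 mL/cmH2O.
τ = R × C = 4.985 × 0.03704 L/cmH2O = 0.1846 s.
Fraction remaining = e^(−Te/τ) = e^(−0.33/0.1846) = 0.1674; trapped volume = 400.0 × 0.1674 = 66.96 mL.
Additional alveolar pressure from trapping ≈ V_trapped / C = 66.96 / 37.037 = 1.808 cmH2O.

1.8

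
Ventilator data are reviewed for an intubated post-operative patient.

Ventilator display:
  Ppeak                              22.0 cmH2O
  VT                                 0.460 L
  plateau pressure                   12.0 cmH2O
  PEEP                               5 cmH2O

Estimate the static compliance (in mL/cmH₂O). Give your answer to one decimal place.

65.7

Cstat = Vt / (Pplat − PEEP) = 460 / (12.0 − 5) = 460 / 7.0 = 65.714 mL/cmH2O.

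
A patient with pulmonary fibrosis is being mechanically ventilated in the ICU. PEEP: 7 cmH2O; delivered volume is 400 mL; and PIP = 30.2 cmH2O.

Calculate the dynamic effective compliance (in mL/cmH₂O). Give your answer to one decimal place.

Dynamic compliance = Vt / (PIP − PEEP) = 400 / (30.2 − 7) = 400 / 23.2 = 17.241 mL/cmH2O.

17.2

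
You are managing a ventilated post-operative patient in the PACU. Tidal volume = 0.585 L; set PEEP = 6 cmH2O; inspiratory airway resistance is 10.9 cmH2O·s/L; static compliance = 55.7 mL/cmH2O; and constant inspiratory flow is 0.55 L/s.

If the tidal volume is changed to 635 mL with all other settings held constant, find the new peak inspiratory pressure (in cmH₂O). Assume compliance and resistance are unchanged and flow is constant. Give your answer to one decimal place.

PIP = Vt/C + R·V̇ + PEEP (constant-flow equation of motion).
Only the elastic term changes: ΔPIP = ΔVt / C = (635 − 585) / 55.7 = 0.8977 cmH2O.
Original PIP = 585/55.7 + 10.9×0.55 + 6 = 22.498 cmH2O; new PIP = 22.498 + (0.8977) = 23.396 cmH2O.

23.4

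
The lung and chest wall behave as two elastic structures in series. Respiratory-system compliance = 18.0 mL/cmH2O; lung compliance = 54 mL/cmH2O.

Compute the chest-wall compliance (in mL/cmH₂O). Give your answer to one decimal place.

1/Ccw = 1/Crs − 1/CL.
1/Ccw = 1/18.0 − 1/54 = 0.03704.
Ccw = 26.998 mL/cmH2O.

27.0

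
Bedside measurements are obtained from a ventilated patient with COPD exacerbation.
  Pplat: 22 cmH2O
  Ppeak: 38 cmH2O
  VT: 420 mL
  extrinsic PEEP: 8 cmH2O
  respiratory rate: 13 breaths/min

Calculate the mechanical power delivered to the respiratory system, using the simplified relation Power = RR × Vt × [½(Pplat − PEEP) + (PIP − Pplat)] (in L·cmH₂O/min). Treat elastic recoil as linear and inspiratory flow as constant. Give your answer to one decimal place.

125.6

Per-breath work = Vt × [½(Pplat−PEEP) + (PIP−Pplat)] = 0.420 × [0.5×14.0 + 16.0] = 0.420 × 23.0 = 9.66 L·cmH2O.
Power = 13 × 9.66 = 125.58 L·cmH2O/min.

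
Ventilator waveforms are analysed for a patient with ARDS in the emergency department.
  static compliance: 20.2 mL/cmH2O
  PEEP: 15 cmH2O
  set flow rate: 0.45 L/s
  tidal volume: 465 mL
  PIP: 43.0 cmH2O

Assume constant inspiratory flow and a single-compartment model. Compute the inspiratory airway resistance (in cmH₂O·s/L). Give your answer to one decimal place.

11.1

Equation of motion (constant flow): PIP = Vt/C + R·V̇ + PEEP.
R·V̇ = PIP − Vt/C − PEEP = 43.0 − 465/20.2 − 15 = 43.0 − 23.02 − 15 = 4.98 cmH2O.
R = 4.98 / 0.45 = 11.067 cmH2O·s/L.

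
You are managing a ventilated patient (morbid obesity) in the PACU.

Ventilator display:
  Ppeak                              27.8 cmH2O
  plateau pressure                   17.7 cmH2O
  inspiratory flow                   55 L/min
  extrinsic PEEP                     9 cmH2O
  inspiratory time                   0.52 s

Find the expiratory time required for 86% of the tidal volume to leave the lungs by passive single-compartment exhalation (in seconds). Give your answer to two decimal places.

1.19

Flow: 55 L/min ÷ 60 = 0.9167 L/s.
Vt = flow × Ti = 0.9167 L/s × 0.52 s × 1000 mL/L = 476.68 mL.
R = (PIP − Pplat)/V̇ = (27.8 − 17.7) / 0.9167 = 10.1/0.9167 = 11.018 cmH2O·s/L.
C = Vt/(Pplat − PEEP) = 476.68 / (17.7 − 9) = 476.68/8.7 = 54.791 mL/cmH2O.
τ = R × C = 11.018 × 0.05479 L/cmH2O = 0.6037 s.
t = −τ·ln(1 − 0.86) = −0.6037·ln(0.14) = 1.187 s.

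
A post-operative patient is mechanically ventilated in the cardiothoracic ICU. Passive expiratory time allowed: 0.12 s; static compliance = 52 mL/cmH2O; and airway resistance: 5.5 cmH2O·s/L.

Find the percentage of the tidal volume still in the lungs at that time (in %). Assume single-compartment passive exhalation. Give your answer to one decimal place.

τ = R × C = 5.5 × 52 mL/cmH2O = 5.5 × 0.052 L/cmH2O = 0.286 s.
Passive exhalation: V(t)/V₀ = e^(−t/τ) = e^(−0.12/0.286) = 0.6573.
Fraction remaining = 0.6573 → 65.73%.

65.7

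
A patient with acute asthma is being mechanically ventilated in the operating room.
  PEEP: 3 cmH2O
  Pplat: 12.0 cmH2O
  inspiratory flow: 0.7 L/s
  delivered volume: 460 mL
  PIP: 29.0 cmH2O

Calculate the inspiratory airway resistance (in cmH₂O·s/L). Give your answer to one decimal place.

Raw = (PIP − Pplat) / flow = (29.0 − 12.0) / 0.7 = 17.0 / 0.7 = 24.286 cmH2O·s/L.

24.3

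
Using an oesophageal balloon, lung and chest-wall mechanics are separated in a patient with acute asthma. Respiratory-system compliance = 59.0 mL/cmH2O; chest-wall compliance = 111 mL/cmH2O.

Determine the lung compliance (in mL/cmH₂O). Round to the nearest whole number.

1/CL = 1/Crs − 1/Ccw.
1/CL = 1/59.0 − 1/111 = 0.00794.
CL = 125.94 mL/cmH2O.

126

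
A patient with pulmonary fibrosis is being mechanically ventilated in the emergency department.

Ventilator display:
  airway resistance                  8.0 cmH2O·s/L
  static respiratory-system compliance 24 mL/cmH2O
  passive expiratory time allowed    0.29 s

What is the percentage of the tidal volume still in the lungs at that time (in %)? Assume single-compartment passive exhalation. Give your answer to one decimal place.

22.1

τ = R × C = 8.0 × 24 mL/cmH2O = 8.0 × 0.024 L/cmH2O = 0.192 s.
Passive exhalation: V(t)/V₀ = e^(−t/τ) = e^(−0.29/0.192) = 0.2208.
Fraction remaining = 0.2208 → 22.08%.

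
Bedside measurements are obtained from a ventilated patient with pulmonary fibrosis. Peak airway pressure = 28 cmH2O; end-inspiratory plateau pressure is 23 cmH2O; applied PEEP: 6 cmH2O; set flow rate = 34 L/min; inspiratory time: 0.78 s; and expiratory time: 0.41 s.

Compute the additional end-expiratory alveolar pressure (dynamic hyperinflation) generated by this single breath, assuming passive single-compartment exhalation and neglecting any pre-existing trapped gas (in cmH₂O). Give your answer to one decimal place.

2.8

Flow: 34 L/min ÷ 60 = 0.5667 L/s.
Vt = flow × Ti = 0.5667 L/s × 0.78 s × 1000 mL/L = 442.03 mL.
R = (PIP − Pplat)/V̇ = (28 − 23) / 0.5667 = 5.0/0.5667 = 8.823 cmH2O·s/L.
C = Vt/(Pplat − PEEP) = 442.03 / (23 − 6) = 442.03/17.0 = 26.002 mL/cmH2O.
τ = R × C = 8.823 × 0.026 L/cmH2O = 0.2294 s.
Fraction remaining = e^(−Te/τ) = e^(−0.41/0.2294) = 0.1674; trapped volume = 442.03 × 0.1674 = 73.996 mL.
Additional alveolar pressure from trapping ≈ V_trapped / C = 73.996 / 26.002 = 2.846 cmH2O.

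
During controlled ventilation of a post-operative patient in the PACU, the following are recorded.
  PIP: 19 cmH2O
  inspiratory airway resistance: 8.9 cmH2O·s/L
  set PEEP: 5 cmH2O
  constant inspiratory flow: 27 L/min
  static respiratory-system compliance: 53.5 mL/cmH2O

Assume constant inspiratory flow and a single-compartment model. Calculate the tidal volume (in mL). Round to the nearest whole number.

535

Flow: 27 L/min ÷ 60 = 0.45 L/s.
Equation of motion (constant flow): PIP = Vt/C + R·V̇ + PEEP.
Vt/C = PIP − R·V̇ − PEEP = 19 − 4.005 − 5 = 9.995 cmH2O.
Vt = C × 9.995 = 53.5 × 9.995 = 534.73 mL.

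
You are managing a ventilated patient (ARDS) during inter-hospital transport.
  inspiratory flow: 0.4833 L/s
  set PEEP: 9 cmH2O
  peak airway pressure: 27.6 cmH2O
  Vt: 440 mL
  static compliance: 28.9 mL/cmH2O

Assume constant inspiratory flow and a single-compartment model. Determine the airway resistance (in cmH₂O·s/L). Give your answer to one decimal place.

Equation of motion (constant flow): PIP = Vt/C + R·V̇ + PEEP.
R·V̇ = PIP − Vt/C − PEEP = 27.6 − 440/28.9 − 9 = 27.6 − 15.225 − 9 = 3.375 cmH2O.
R = 3.375 / 0.4833 = 6.983 cmH2O·s/L.

7.0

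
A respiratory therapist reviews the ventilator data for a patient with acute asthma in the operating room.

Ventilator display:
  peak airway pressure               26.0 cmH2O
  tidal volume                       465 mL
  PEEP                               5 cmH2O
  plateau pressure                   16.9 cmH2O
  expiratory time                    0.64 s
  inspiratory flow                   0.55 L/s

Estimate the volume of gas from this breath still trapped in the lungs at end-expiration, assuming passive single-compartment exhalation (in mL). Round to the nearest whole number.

173

R = (PIP − Pplat)/V̇ = (26.0 − 16.9) / 0.55 = 9.1/0.55 = 16.545 cmH2O·s/L.
C = Vt/(Pplat − PEEP) = 465.0 / (16.9 − 5) = 465.0/11.9 = 39.076 mL/cmH2O.
τ = R × C = 16.545 × 0.03908 L/cmH2O = 0.6466 s.
Fraction remaining = e^(−Te/τ) = e^(−0.64/0.6466) = 0.3717.
Trapped volume = 465.0 × 0.3717 = 172.84 mL.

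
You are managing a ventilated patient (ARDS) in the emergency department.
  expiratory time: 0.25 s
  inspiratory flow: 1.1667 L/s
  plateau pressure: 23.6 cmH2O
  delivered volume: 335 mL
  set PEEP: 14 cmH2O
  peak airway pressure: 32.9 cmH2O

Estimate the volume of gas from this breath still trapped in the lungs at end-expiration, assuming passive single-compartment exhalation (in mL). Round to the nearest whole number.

136

R = (PIP − Pplat)/V̇ = (32.9 − 23.6) / 1.1667 = 9.3/1.1667 = 7.971 cmH2O·s/L.
C = Vt/(Pplat − PEEP) = 335.0 / (23.6 − 14) = 335.0/9.6 = 34.896 mL/cmH2O.
τ = R × C = 7.971 × 0.0349 L/cmH2O = 0.2782 s.
Fraction remaining = e^(−Te/τ) = e^(−0.25/0.2782) = 0.4071.
Trapped volume = 335.0 × 0.4071 = 136.38 mL.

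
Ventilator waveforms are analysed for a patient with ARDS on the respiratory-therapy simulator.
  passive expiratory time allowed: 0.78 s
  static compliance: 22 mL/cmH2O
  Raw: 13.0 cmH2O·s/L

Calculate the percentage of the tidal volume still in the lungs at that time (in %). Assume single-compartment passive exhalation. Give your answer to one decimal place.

6.5

τ = R × C = 13.0 × 22 mL/cmH2O = 13.0 × 0.022 L/cmH2O = 0.286 s.
Passive exhalation: V(t)/V₀ = e^(−t/τ) = e^(−0.78/0.286) = 0.0654.
Fraction remaining = 0.0654 → 6.54%.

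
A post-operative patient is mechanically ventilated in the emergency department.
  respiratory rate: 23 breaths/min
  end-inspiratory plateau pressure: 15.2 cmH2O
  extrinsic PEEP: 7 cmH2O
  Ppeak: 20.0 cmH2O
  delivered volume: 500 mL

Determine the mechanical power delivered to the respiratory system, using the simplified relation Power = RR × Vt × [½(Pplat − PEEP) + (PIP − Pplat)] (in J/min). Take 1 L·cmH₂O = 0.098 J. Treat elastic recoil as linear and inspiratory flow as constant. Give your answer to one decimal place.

10.0

Per-breath work = Vt × [½(Pplat−PEEP) + (PIP−Pplat)] = 0.500 × [0.5×8.2 + 4.8] = 0.500 × 8.9 = 4.45 L·cmH2O.
Power = 23 × 4.45 = 102.35 L·cmH2O/min.
× 0.098 J/(L·cmH2O) → 10.03 J/min.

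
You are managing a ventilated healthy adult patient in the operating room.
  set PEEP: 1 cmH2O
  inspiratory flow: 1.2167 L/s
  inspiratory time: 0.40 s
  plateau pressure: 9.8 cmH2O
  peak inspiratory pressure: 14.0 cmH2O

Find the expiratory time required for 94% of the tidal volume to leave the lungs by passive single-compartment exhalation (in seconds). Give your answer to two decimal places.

0.54

Vt = flow × Ti = 1.2167 L/s × 0.40 s × 1000 mL/L = 486.68 mL.
R = (PIP − Pplat)/V̇ = (14.0 − 9.8) / 1.2167 = 4.2/1.2167 = 3.452 cmH2O·s/L.
C = Vt/(Pplat − PEEP) = 486.68 / (9.8 − 1) = 486.68/8.8 = 55.305 mL/cmH2O.
τ = R × C = 3.452 × 0.05531 L/cmH2O = 0.1909 s.
t = −τ·ln(1 − 0.94) = −0.1909·ln(0.06) = 0.5371 s.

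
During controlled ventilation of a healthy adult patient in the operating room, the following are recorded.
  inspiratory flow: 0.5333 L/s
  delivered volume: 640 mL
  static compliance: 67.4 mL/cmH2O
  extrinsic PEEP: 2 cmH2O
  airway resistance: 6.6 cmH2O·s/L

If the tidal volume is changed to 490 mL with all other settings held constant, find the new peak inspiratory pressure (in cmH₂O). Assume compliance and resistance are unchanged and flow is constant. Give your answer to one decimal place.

12.8

PIP = Vt/C + R·V̇ + PEEP (constant-flow equation of motion).
Only the elastic term changes: ΔPIP = ΔVt / C = (490 − 640) / 67.4 = -2.226 cmH2O.
Original PIP = 640/67.4 + 6.6×0.5333 + 2 = 15.015 cmH2O; new PIP = 15.015 + (-2.226) = 12.789 cmH2O.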